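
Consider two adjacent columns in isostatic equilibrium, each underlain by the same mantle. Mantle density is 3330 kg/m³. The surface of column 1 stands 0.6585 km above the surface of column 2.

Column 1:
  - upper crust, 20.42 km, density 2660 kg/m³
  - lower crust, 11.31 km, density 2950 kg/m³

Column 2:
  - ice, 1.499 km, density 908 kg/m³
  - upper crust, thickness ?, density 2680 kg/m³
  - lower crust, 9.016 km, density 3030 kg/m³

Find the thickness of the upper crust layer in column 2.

Take the compensation level at the base of the deeper column (depth z_c below the surface of column 1) and equate Σ ρ_i t_i down to z_c; mantle fills any gap and the z_c terms cancel.
Column 1: 20.42×2660 + 11.31×2950 + (z_c − 31.73)×3330
Column 2: 0.6585×0 + 1.499×908 + x×2680 + 9.016×3030 + (z_c − 0.6585 − 10.515 − x)×3330
The z_c×3330 term appears on both sides and cancels. Collect the known terms of each column as K = Σ(ρt)_known − 3330 × (depth of known layers): K_1 = 87681.7 − 3330×31.73 = −17979.2; K_2 = 28679.572 − 3330×(0.6585 + 10.515) = −8528.183.
Balance: K_1 = K_2 − x×(3330 − 2680), so x = (K_2 − K_1)/(3330 − 2680) = 9451.02/650 = 14.5 km.

14.5 km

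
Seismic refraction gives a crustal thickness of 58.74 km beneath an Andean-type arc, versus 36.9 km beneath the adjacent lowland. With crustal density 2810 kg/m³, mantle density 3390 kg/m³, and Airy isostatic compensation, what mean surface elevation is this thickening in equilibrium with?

Excess crust Δ = 58.74 km − 36.9 km = 21.84 km, split between elevation h and root r with h + r = Δ.
Airy balance ρ_c h = (ρ_m − ρ_c) r gives r = h ρ_c/(ρ_m − ρ_c), so h (1 + ρ_c/(ρ_m − ρ_c)) = Δ, i.e. h = Δ (ρ_m − ρ_c)/ρ_m.
h = 21.84 km × 580/3390 = 3.74 km.

3.74 km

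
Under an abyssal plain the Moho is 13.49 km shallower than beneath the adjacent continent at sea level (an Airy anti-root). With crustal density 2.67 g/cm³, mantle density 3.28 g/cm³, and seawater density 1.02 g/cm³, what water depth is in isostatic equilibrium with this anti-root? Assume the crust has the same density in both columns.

4.99 km

Replacing a thickness d of crust by seawater at the top must be balanced by replacing crust with mantle at the base: d (ρ_c − ρ_w) = a (ρ_m − ρ_c).
d = a (ρ_m − ρ_c)/(ρ_c − ρ_w) = 13.49 km × 0.61/1.65 = 4.99 km.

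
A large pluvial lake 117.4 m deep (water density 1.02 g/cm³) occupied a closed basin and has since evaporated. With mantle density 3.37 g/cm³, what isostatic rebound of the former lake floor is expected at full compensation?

u = d ρ_w/ρ_m = 117.4 m × 1.02/3.37 = 35.5 m.

35.5 m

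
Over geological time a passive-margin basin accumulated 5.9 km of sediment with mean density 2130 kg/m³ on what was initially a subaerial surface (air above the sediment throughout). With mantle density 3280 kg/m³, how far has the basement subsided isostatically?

3.83 km

Subaerial load: s = t ρ_sed / ρ_m = 5.9 km × 2130/3280 = 3.83 km.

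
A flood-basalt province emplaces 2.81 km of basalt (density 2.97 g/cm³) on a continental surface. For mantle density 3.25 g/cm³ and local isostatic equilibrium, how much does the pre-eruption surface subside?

2.57 km

Subaerial loading: s = t ρ_load / ρ_m.
s = 2.81 km × 2.97/3.25 = 2.57 km.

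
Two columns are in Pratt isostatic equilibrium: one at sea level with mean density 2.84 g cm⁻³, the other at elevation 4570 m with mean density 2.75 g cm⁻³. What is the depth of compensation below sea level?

ρ_ref D = ρ (D + h) → D (ρ_ref − ρ) = ρ h.
D = ρ h/(ρ_ref − ρ) = 2.75 × 4570 m/(2.84 − 2.75) = 140000 m.

140000 m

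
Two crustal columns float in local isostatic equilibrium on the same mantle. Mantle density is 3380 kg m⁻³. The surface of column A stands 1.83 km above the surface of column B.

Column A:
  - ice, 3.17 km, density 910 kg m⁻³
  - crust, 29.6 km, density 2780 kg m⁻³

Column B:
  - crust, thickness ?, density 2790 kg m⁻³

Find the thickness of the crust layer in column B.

32.9 km

Take the compensation level at the base of the deeper column (depth z_c below the surface of column A) and equate Σ ρ_i t_i down to z_c; mantle fills any gap and the z_c terms cancel.
Column A: 3.17×910 + 29.6×2780 + (z_c − 32.77)×3380
Column B: 1.83×0 + x×2790 + (z_c − 1.83 − 0 − x)×3380
The z_c×3380 term appears on both sides and cancels. Collect the known terms of each column as K = Σ(ρt)_known − 3380 × (depth of known layers): K_A = 85172.7 − 3380×32.77 = −25589.9; K_B = 0 − 3380×(1.83 + 0) = −6185.4.
Balance: K_A = K_B − x×(3380 − 2790), so x = (K_B − K_A)/(3380 − 2790) = 19404.5/590 = 32.9 km.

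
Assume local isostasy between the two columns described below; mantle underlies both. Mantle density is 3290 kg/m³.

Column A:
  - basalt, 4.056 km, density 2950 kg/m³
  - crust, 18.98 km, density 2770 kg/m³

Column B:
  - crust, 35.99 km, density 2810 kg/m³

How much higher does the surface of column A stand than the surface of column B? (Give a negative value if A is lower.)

−1.83 km

For any compensation level in the mantle, the mantle terms cancel and isostasy reduces to e = (Σt_A − Σt_B) − (Σ(ρt)_A − Σ(ρt)_B) / ρ_m.
Σt_A = 23.036 km; Σt_B = 35.99 km; Σ(ρt)_A = 64539.8; Σ(ρt)_B = 101131.9 (in km·kg/m³).
e = (23.036 − 35.99) − (64539.8 − 101131.9) / 3290 = −1.83 km.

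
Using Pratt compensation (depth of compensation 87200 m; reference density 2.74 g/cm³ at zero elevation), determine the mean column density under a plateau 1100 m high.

2.71 g/cm³

Pratt balance: ρ_ref D = ρ (D + h).
ρ = ρ_ref D/(D + h) = 2.74 × 87200 m/(87200 m + 1100 m) = 2.71 g/cm³.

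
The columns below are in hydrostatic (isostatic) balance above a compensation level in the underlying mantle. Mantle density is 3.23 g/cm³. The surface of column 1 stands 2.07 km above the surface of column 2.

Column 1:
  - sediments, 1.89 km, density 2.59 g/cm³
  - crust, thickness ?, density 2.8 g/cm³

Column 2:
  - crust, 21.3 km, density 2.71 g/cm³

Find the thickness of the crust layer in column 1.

Take the compensation level at the base of the deeper column (depth z_c below the surface of column 1) and equate Σ ρ_i t_i down to z_c; mantle fills any gap and the z_c terms cancel.
Column 1: 1.89×2.59 + x×2.8 + (z_c − 1.89 − x)×3.23
Column 2: 2.07×0 + 21.3×2.71 + (z_c − 2.07 − 21.3)×3.23
The z_c×3.23 term appears on both sides and cancels. Collect the known terms of each column as K = Σ(ρt)_known − 3.23 × (depth of known layers): K_1 = 4.8951 − 3.23×1.89 = −1.2096; K_2 = 57.723 − 3.23×(2.07 + 21.3) = −17.7621.
Balance: K_1 − x×(3.23 − 2.8) = K_2, so x = (K_1 − K_2)/(3.23 − 2.8) = 16.5525/0.43 = 38.5 km.

38.5 km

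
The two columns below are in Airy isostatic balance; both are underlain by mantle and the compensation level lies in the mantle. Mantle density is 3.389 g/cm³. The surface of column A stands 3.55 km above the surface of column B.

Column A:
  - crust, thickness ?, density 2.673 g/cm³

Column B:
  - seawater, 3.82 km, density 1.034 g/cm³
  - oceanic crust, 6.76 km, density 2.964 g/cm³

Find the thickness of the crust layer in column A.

33.4 km

Take the compensation level at the base of the deeper column (depth z_c below the surface of column A) and equate Σ ρ_i t_i down to z_c; mantle fills any gap and the z_c terms cancel.
Column A: x×2.673 + (z_c − 0 − x)×3.389
Column B: 3.55×0 + 3.82×1.034 + 6.76×2.964 + (z_c − 3.55 − 10.58)×3.389
The z_c×3.389 term appears on both sides and cancels. Collect the known terms of each column as K = Σ(ρt)_known − 3.389 × (depth of known layers): K_A = 0 − 3.389×0 = 0; K_B = 23.98652 − 3.389×(3.55 + 10.58) = −23.90005.
Balance: K_A − x×(3.389 − 2.673) = K_B, so x = (K_A − K_B)/(3.389 − 2.673) = 23.9001/0.716 = 33.4 km.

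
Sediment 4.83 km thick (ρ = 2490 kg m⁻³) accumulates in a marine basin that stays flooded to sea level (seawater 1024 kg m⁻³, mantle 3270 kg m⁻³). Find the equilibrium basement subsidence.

3.15 km

Submarine loading: the sediment displaces seawater, and the subsidence is in turn flooded, so s (ρ_m − ρ_w) = t (ρ_sed − ρ_w).
s = 4.83 km × (2490 − 1024) / (3270 − 1024) = 3.15 km.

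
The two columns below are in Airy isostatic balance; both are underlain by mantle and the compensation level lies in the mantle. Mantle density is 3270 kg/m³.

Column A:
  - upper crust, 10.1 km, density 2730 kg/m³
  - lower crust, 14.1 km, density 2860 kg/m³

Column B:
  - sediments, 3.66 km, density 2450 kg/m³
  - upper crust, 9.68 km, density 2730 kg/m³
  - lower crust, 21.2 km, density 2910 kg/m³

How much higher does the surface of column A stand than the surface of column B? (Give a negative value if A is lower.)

−1.41 km

For any compensation level in the mantle, the mantle terms cancel and isostasy reduces to e = (Σt_A − Σt_B) − (Σ(ρt)_A − Σ(ρt)_B) / ρ_m.
Σt_A = 24.2 km; Σt_B = 34.54 km; Σ(ρt)_A = 67899; Σ(ρt)_B = 97085.4 (in km·kg/m³).
e = (24.2 − 34.54) − (67899 − 97085.4) / 3270 = −1.41 km.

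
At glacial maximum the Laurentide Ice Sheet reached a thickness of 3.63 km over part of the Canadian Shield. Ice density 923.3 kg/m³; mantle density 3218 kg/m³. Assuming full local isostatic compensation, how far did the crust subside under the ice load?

Isostatic balance requires: the ice load ρ_ice t is balanced by mantle displaced below, ρ_m s.
s = t ρ_ice / ρ_m = 3.63 km × 923.3/3218 = 1.04 km.

1.04 km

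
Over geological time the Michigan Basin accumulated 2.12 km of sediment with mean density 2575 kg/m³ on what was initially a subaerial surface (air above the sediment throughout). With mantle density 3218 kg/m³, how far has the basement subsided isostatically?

1.7 km

Subaerial load: s = t ρ_sed / ρ_m = 2.12 km × 2575/3218 = 1.7 km.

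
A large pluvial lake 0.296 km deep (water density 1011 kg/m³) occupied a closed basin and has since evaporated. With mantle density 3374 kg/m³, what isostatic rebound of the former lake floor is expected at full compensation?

0.0887 km

u = d ρ_w/ρ_m = 0.296 km × 1011/3374 = 0.0887 km.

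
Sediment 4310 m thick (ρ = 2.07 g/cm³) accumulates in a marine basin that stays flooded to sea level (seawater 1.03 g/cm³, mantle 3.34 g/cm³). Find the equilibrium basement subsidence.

Submarine loading: the sediment displaces seawater, and the subsidence is in turn flooded, so s (ρ_m − ρ_w) = t (ρ_sed − ρ_w).
s = 4310 m × (2.07 − 1.03) / (3.34 − 1.03) = 1940 m.

1940 m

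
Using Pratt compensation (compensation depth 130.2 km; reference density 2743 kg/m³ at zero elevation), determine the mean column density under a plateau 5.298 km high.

2640 kg/m³

Pratt balance: ρ_ref D = ρ (D + h).
ρ = ρ_ref D/(D + h) = 2743 × 130.2 km/(130.2 km + 5.298 km) = 2640 kg/m³.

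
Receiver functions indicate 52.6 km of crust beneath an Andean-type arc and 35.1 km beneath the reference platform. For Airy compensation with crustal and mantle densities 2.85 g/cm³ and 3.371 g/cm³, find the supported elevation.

Excess crust Δ = 52.6 km − 35.1 km = 17.5 km, split between elevation h and root r with h + r = Δ.
Airy balance ρ_c h = (ρ_m − ρ_c) r gives r = h ρ_c/(ρ_m − ρ_c), so h (1 + ρ_c/(ρ_m − ρ_c)) = Δ, i.e. h = Δ (ρ_m − ρ_c)/ρ_m.
h = 17.5 km × 0.521/3.371 = 2.7 km.

2.7 km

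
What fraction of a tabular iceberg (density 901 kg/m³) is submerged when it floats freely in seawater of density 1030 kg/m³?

0.875

Submerged fraction = ρ_obj/ρ_fluid = 901/1030 = 0.875.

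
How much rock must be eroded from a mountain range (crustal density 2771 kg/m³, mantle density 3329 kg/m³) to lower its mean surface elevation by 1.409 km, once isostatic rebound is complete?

8.41 km

Net drop Δ = e − u = e − e ρ_c/ρ_m = e (ρ_m − ρ_c)/ρ_m.
e = Δ ρ_m/(ρ_m − ρ_c) = 1.409 km × 3329/558 = 8.41 km.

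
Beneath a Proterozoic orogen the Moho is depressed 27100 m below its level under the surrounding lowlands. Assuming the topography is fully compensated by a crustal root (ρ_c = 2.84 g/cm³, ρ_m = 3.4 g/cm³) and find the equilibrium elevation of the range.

5340 m

By Archimedes' principle applied to the lithosphere: ρ_c h = (ρ_m − ρ_c) r.
h = r (ρ_m − ρ_c) / ρ_c = 27100 m × (3.4 − 2.84) / 2.84 = 5340 m.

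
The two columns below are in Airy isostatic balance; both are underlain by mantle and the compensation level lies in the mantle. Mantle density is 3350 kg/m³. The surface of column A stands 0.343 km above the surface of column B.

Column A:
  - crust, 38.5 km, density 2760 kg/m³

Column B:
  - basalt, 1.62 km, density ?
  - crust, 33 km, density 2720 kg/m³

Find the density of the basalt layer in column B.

Take the compensation level at the base of the deeper column (depth z_c below the surface of column A) and equate Σ ρ_i t_i down to z_c; mantle fills any gap and the z_c terms cancel.
Column A: 38.5×2760 + (z_c − 38.5)×3350
Column B: 0.343×0 + 1.62×ρ + 33×2720 + (z_c − 0.343 − 34.62)×3350
The z_c×3350 term appears on both sides and cancels. Collect the known terms of each column as K = Σ(ρt)_known − 3350 × (depth of known layers): K_A = 106260 − 3350×38.5 = −22715; K_B = 89760 − 3350×(0.343 + 34.62) = −27366.05.
Balance: K_A = K_B + 1.62×ρ, so ρ = (K_A − K_B)/1.62 = 4651.05/1.62 = 2870 kg/m³.

2870 kg/m³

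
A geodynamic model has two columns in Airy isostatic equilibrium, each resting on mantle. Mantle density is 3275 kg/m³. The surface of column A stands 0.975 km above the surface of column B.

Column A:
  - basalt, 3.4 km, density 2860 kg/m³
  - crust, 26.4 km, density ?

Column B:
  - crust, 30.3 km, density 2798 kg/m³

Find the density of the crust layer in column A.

2660 kg/m³

Take the compensation level at the base of the deeper column (depth z_c below the surface of column A) and equate Σ ρ_i t_i down to z_c; mantle fills any gap and the z_c terms cancel.
Column A: 3.4×2860 + 26.4×ρ + (z_c − 29.8)×3275
Column B: 0.975×0 + 30.3×2798 + (z_c − 0.975 − 30.3)×3275
The z_c×3275 term appears on both sides and cancels. Collect the known terms of each column as K = Σ(ρt)_known − 3275 × (depth of known layers): K_A = 9724 − 3275×29.8 = −87871; K_B = 84779.4 − 3275×(0.975 + 30.3) = −17646.225.
Balance: K_A + 26.4×ρ = K_B, so ρ = (K_B − K_A)/26.4 = 70224.8/26.4 = 2660 kg/m³.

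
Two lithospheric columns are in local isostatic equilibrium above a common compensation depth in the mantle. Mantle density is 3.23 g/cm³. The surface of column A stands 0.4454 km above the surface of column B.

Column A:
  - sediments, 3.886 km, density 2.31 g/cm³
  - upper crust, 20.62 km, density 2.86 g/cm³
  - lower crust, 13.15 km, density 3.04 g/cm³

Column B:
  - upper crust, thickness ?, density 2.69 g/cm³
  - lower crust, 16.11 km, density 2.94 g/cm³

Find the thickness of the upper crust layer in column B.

Take the compensation level at the base of the deeper column (depth z_c below the surface of column A) and equate Σ ρ_i t_i down to z_c; mantle fills any gap and the z_c terms cancel.
Column A: 3.886×2.31 + 20.62×2.86 + 13.15×3.04 + (z_c − 37.656)×3.23
Column B: 0.4454×0 + x×2.69 + 16.11×2.94 + (z_c − 0.4454 − 16.11 − x)×3.23
The z_c×3.23 term appears on both sides and cancels. Collect the known terms of each column as K = Σ(ρt)_known − 3.23 × (depth of known layers): K_A = 107.92586 − 3.23×37.656 = −13.70302; K_B = 47.3634 − 3.23×(0.4454 + 16.11) = −6.110542.
Balance: K_A = K_B − x×(3.23 − 2.69), so x = (K_B − K_A)/(3.23 − 2.69) = 7.59248/0.54 = 14.1 km.

14.1 km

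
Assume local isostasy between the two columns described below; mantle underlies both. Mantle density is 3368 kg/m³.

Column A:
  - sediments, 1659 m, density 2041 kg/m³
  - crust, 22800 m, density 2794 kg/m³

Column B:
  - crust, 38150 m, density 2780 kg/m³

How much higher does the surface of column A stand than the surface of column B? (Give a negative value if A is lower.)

For any compensation level in the mantle, the mantle terms cancel and isostasy reduces to e = (Σt_A − Σt_B) − (Σ(ρt)_A − Σ(ρt)_B) / ρ_m.
Σt_A = 24459 m; Σt_B = 38150 m; Σ(ρt)_A = 67089219; Σ(ρt)_B = 106057000 (in m·kg/m³).
e = (24459 − 38150) − (67089219 − 106057000) / 3368 = −2120 m.

−2120 m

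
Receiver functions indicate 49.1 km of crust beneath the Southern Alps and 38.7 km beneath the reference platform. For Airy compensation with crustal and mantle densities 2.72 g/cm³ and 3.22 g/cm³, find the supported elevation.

Excess crust Δ = 49.1 km − 38.7 km = 10.4 km, split between elevation h and root r with h + r = Δ.
Airy balance ρ_c h = (ρ_m − ρ_c) r gives r = h ρ_c/(ρ_m − ρ_c), so h (1 + ρ_c/(ρ_m − ρ_c)) = Δ, i.e. h = Δ (ρ_m − ρ_c)/ρ_m.
h = 10.4 km × 0.5/3.22 = 1.61 km.

1.61 km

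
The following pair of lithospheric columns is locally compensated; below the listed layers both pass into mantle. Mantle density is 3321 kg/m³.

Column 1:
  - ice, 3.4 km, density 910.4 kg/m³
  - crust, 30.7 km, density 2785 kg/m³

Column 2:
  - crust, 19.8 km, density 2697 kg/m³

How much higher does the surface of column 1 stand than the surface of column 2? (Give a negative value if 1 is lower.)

For any compensation level in the mantle, the mantle terms cancel and isostasy reduces to e = (Σt_1 − Σt_2) − (Σ(ρt)_1 − Σ(ρt)_2) / ρ_m.
Σt_1 = 34.1 km; Σt_2 = 19.8 km; Σ(ρt)_1 = 88594.86; Σ(ρt)_2 = 53400.6 (in km·kg/m³).
e = (34.1 − 19.8) − (88594.86 − 53400.6) / 3321 = 3.7 km.

3.7 km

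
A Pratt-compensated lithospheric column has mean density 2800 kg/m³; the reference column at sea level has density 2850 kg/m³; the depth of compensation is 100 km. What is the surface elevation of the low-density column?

1.79 km

ρ_ref D = ρ (D + h) → h = D (ρ_ref − ρ)/ρ.
h = 100 km × (2850 − 2800)/2800 = 1.79 km.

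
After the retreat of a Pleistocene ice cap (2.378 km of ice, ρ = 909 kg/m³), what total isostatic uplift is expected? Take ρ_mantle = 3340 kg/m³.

Removing the load lets mantle flow back in; uplift u satisfies ρ_ice t = ρ_m u.
u = t ρ_ice/ρ_m = 2.378 km × 909/3340 = 0.647 km.

0.647 km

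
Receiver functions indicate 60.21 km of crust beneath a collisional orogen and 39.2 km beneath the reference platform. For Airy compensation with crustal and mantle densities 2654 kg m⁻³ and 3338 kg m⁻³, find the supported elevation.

Excess crust Δ = 60.21 km − 39.2 km = 21.01 km, split between elevation h and root r with h + r = Δ.
Airy balance ρ_c h = (ρ_m − ρ_c) r gives r = h ρ_c/(ρ_m − ρ_c), so h (1 + ρ_c/(ρ_m − ρ_c)) = Δ, i.e. h = Δ (ρ_m − ρ_c)/ρ_m.
h = 21.01 km × 684/3338 = 4.31 km.

4.31 km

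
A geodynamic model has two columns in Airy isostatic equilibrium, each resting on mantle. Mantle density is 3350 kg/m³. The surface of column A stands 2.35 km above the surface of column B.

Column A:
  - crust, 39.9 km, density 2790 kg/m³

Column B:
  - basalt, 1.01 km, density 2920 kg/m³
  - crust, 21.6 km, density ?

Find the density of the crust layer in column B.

Take the compensation level at the base of the deeper column (depth z_c below the surface of column A) and equate Σ ρ_i t_i down to z_c; mantle fills any gap and the z_c terms cancel.
Column A: 39.9×2790 + (z_c − 39.9)×3350
Column B: 2.35×0 + 1.01×2920 + 21.6×ρ + (z_c − 2.35 − 22.61)×3350
The z_c×3350 term appears on both sides and cancels. Collect the known terms of each column as K = Σ(ρt)_known − 3350 × (depth of known layers): K_A = 111321 − 3350×39.9 = −22344; K_B = 2949.2 − 3350×(2.35 + 22.61) = −80666.8.
Balance: K_A = K_B + 21.6×ρ, so ρ = (K_A − K_B)/21.6 = 58322.8/21.6 = 2700 kg/m³.

2700 kg/m³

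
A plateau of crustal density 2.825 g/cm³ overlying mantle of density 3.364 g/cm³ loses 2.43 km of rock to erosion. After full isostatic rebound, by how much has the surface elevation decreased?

Rebound u = e ρ_c/ρ_m = 2.43 km × 2.825/3.364 = 2.041 km.
Net surface drop = e − u = 2.43 km − 2.041 km = e (ρ_m − ρ_c)/ρ_m = 0.389 km.

0.389 km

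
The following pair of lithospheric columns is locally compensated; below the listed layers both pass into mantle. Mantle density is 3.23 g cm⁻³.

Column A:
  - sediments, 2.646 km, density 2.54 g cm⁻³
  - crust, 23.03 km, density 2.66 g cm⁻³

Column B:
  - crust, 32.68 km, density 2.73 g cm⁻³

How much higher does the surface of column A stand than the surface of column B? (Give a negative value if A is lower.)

For any compensation level in the mantle, the mantle terms cancel and isostasy reduces to e = (Σt_A − Σt_B) − (Σ(ρt)_A − Σ(ρt)_B) / ρ_m.
Σt_A = 25.676 km; Σt_B = 32.68 km; Σ(ρt)_A = 67.98064; Σ(ρt)_B = 89.2164 (in km·g cm⁻³).
e = (25.676 − 32.68) − (67.98064 − 89.2164) / 3.23 = −0.429 km.

−0.429 km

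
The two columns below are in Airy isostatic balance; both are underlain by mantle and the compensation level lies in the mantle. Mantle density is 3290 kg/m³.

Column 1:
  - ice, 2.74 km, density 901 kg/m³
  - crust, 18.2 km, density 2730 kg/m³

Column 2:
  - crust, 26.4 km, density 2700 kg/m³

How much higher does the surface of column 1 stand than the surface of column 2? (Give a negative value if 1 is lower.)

0.353 km

For any compensation level in the mantle, the mantle terms cancel and isostasy reduces to e = (Σt_1 − Σt_2) − (Σ(ρt)_1 − Σ(ρt)_2) / ρ_m.
Σt_1 = 20.94 km; Σt_2 = 26.4 km; Σ(ρt)_1 = 52154.74; Σ(ρt)_2 = 71280 (in km·kg/m³).
e = (20.94 − 26.4) − (52154.74 − 71280) / 3290 = 0.353 km.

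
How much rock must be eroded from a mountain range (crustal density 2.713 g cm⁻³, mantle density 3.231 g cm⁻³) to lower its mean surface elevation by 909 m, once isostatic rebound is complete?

5670 m

Net drop Δ = e − u = e − e ρ_c/ρ_m = e (ρ_m − ρ_c)/ρ_m.
e = Δ ρ_m/(ρ_m − ρ_c) = 909 m × 3.231/0.518 = 5670 m.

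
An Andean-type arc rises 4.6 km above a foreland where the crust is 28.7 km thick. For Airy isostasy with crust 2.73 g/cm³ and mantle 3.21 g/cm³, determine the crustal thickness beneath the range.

Root depth r = h ρ_c / (ρ_m − ρ_c) = 4.6 km × 2.73 / 0.48 = 26.16 km.
Total thickness = T + h + r = 28.7 km + 4.6 km + 26.16 km = 59.5 km.

59.5 km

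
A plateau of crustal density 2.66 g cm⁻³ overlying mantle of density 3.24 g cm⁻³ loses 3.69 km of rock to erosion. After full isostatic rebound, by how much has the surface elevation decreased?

0.661 km

Rebound u = e ρ_c/ρ_m = 3.69 km × 2.66/3.24 = 3.029 km.
Net surface drop = e − u = 3.69 km − 3.029 km = e (ρ_m − ρ_c)/ρ_m = 0.661 km.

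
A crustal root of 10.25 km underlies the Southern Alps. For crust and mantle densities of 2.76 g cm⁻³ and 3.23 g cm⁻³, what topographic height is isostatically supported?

Balancing pressure at the compensation depth: ρ_c h = (ρ_m − ρ_c) r.
h = r (ρ_m − ρ_c) / ρ_c = 10.25 km × (3.23 − 2.76) / 2.76 = 1.75 km.

1.75 km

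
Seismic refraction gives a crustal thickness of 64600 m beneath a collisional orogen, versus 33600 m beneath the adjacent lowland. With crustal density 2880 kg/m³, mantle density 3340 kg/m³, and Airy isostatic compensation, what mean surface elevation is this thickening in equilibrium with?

Excess crust Δ = 64600 m − 33600 m = 31000 m, split between elevation h and root r with h + r = Δ.
Airy balance ρ_c h = (ρ_m − ρ_c) r gives r = h ρ_c/(ρ_m − ρ_c), so h (1 + ρ_c/(ρ_m − ρ_c)) = Δ, i.e. h = Δ (ρ_m − ρ_c)/ρ_m.
h = 31000 m × 460/3340 = 4270 m.

4270 m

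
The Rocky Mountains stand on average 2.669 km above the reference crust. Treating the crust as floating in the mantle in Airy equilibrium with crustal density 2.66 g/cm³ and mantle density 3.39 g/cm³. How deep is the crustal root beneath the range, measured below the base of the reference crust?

9.73 km

Balancing pressure at the compensation depth: the weight of the topography is balanced by the buoyancy of the root, ρ_c h = (ρ_m − ρ_c) r.
r = h · ρ_c / (ρ_m − ρ_c) = 2.669 km × 2.66 / (3.39 − 2.66) = 9.73 km.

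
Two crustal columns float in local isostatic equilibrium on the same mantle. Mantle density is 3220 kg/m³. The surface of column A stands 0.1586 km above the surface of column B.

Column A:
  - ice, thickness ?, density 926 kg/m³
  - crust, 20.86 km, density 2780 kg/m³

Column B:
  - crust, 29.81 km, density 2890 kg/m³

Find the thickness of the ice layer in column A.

Take the compensation level at the base of the deeper column (depth z_c below the surface of column A) and equate Σ ρ_i t_i down to z_c; mantle fills any gap and the z_c terms cancel.
Column A: x×926 + 20.86×2780 + (z_c − 20.86 − x)×3220
Column B: 0.1586×0 + 29.81×2890 + (z_c − 0.1586 − 29.81)×3220
The z_c×3220 term appears on both sides and cancels. Collect the known terms of each column as K = Σ(ρt)_known − 3220 × (depth of known layers): K_A = 57990.8 − 3220×20.86 = −9178.4; K_B = 86150.9 − 3220×(0.1586 + 29.81) = −10347.992.
Balance: K_A − x×(3220 − 926) = K_B, so x = (K_A − K_B)/(3220 − 926) = 1169.59/2294 = 0.51 km.

0.51 km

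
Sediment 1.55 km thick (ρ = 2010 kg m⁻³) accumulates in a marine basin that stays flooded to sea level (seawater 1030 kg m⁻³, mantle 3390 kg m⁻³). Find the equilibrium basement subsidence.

0.644 km

Submarine loading: the sediment displaces seawater, and the subsidence is in turn flooded, so s (ρ_m − ρ_w) = t (ρ_sed − ρ_w).
s = 1.55 km × (2010 − 1030) / (3390 − 1030) = 0.644 km.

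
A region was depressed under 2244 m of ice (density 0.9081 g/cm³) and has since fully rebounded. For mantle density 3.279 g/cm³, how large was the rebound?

621 m

Removing the load lets mantle flow back in; uplift u satisfies ρ_ice t = ρ_m u.
u = t ρ_ice/ρ_m = 2244 m × 0.9081/3.279 = 621 m.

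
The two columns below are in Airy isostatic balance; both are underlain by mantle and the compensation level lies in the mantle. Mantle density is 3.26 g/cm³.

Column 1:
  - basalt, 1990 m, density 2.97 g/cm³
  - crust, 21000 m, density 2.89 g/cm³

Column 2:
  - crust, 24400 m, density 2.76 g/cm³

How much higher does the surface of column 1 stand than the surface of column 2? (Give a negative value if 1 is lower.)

For any compensation level in the mantle, the mantle terms cancel and isostasy reduces to e = (Σt_1 − Σt_2) − (Σ(ρt)_1 − Σ(ρt)_2) / ρ_m.
Σt_1 = 22990 m; Σt_2 = 24400 m; Σ(ρt)_1 = 66600.3; Σ(ρt)_2 = 67344 (in m·g/cm³).
e = (22990 − 24400) − (66600.3 − 67344) / 3.26 = −1180 m.

−1180 m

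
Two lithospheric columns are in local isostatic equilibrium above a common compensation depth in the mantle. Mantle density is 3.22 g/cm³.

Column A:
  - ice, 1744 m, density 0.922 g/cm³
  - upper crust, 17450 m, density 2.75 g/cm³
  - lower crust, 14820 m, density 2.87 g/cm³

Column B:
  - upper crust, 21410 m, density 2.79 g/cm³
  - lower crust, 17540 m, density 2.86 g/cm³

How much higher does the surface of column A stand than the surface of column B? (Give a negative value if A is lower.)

582 m

For any compensation level in the mantle, the mantle terms cancel and isostasy reduces to e = (Σt_A − Σt_B) − (Σ(ρt)_A − Σ(ρt)_B) / ρ_m.
Σt_A = 34014 m; Σt_B = 38950 m; Σ(ρt)_A = 92128.868; Σ(ρt)_B = 109898.3 (in m·g/cm³).
e = (34014 − 38950) − (92128.868 − 109898.3) / 3.22 = 582 m.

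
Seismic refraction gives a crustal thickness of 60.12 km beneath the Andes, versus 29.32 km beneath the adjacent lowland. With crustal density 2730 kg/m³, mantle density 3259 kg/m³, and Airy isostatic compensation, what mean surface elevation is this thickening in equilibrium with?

5 km

Excess crust Δ = 60.12 km − 29.32 km = 30.8 km, split between elevation h and root r with h + r = Δ.
Airy balance ρ_c h = (ρ_m − ρ_c) r gives r = h ρ_c/(ρ_m − ρ_c), so h (1 + ρ_c/(ρ_m − ρ_c)) = Δ, i.e. h = Δ (ρ_m − ρ_c)/ρ_m.
h = 30.8 km × 529/3259 = 5 km.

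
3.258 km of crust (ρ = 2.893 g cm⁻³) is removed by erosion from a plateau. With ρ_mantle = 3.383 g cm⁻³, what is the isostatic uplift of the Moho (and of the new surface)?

Unloading: uplift u = e ρ_c/ρ_m = 3.258 km × 2.893/3.383 = 2.79 km.

2.79 km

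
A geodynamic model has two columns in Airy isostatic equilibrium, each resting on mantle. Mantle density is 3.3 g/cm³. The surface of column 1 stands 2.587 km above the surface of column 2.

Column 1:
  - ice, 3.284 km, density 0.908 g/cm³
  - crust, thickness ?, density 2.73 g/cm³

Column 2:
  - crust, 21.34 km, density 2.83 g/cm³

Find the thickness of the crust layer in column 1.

Take the compensation level at the base of the deeper column (depth z_c below the surface of column 1) and equate Σ ρ_i t_i down to z_c; mantle fills any gap and the z_c terms cancel.
Column 1: 3.284×0.908 + x×2.73 + (z_c − 3.284 − x)×3.3
Column 2: 2.587×0 + 21.34×2.83 + (z_c − 2.587 − 21.34)×3.3
The z_c×3.3 term appears on both sides and cancels. Collect the known terms of each column as K = Σ(ρt)_known − 3.3 × (depth of known layers): K_1 = 2.981872 − 3.3×3.284 = −7.855328; K_2 = 60.3922 − 3.3×(2.587 + 21.34) = −18.5669.
Balance: K_1 − x×(3.3 − 2.73) = K_2, so x = (K_1 − K_2)/(3.3 − 2.73) = 10.7116/0.57 = 18.8 km.

18.8 km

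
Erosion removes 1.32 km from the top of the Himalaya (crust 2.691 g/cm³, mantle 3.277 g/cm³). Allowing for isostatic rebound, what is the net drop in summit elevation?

0.236 km

Rebound u = e ρ_c/ρ_m = 1.32 km × 2.691/3.277 = 1.084 km.
Net surface drop = e − u = 1.32 km − 1.084 km = e (ρ_m − ρ_c)/ρ_m = 0.236 km.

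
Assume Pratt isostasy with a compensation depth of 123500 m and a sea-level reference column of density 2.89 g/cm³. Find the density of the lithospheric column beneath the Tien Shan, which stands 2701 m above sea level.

2.83 g/cm³

Pratt balance: ρ_ref D = ρ (D + h).
ρ = ρ_ref D/(D + h) = 2.89 × 123500 m/(123500 m + 2701 m) = 2.83 g/cm³.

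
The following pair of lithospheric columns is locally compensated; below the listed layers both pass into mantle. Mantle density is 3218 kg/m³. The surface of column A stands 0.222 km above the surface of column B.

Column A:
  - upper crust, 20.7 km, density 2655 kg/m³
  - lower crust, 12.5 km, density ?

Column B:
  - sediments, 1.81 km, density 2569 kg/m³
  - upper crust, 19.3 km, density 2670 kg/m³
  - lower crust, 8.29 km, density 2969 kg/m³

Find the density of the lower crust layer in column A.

2990 kg/m³

Take the compensation level at the base of the deeper column (depth z_c below the surface of column A) and equate Σ ρ_i t_i down to z_c; mantle fills any gap and the z_c terms cancel.
Column A: 20.7×2655 + 12.5×ρ + (z_c − 33.2)×3218
Column B: 0.222×0 + 1.81×2569 + 19.3×2670 + 8.29×2969 + (z_c − 0.222 − 29.4)×3218
The z_c×3218 term appears on both sides and cancels. Collect the known terms of each column as K = Σ(ρt)_known − 3218 × (depth of known layers): K_A = 54958.5 − 3218×33.2 = −51879.1; K_B = 80793.9 − 3218×(0.222 + 29.4) = −14529.696.
Balance: K_A + 12.5×ρ = K_B, so ρ = (K_B − K_A)/12.5 = 37349.4/12.5 = 2990 kg/m³.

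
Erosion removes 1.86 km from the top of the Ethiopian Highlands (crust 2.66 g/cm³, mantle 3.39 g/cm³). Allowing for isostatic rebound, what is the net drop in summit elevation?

0.401 km

Rebound u = e ρ_c/ρ_m = 1.86 km × 2.66/3.39 = 1.459 km.
Net surface drop = e − u = 1.86 km − 1.459 km = e (ρ_m − ρ_c)/ρ_m = 0.401 km.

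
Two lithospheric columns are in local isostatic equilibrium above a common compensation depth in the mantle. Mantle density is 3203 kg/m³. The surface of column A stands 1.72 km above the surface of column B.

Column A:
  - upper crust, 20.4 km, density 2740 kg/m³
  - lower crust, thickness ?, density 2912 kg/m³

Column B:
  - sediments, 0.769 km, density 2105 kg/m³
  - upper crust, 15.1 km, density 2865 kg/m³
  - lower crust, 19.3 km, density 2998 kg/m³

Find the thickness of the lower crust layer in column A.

Take the compensation level at the base of the deeper column (depth z_c below the surface of column A) and equate Σ ρ_i t_i down to z_c; mantle fills any gap and the z_c terms cancel.
Column A: 20.4×2740 + x×2912 + (z_c − 20.4 − x)×3203
Column B: 1.72×0 + 0.769×2105 + 15.1×2865 + 19.3×2998 + (z_c − 1.72 − 35.169)×3203
The z_c×3203 term appears on both sides and cancels. Collect the known terms of each column as K = Σ(ρt)_known − 3203 × (depth of known layers): K_A = 55896 − 3203×20.4 = −9445.2; K_B = 102741.645 − 3203×(1.72 + 35.169) = −15413.822.
Balance: K_A − x×(3203 − 2912) = K_B, so x = (K_A − K_B)/(3203 − 2912) = 5968.62/291 = 20.5 km.

20.5 km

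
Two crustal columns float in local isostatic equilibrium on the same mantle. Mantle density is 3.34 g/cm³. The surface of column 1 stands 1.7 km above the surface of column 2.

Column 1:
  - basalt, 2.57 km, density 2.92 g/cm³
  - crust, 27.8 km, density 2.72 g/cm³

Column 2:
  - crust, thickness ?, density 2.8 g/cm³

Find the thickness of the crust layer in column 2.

Take the compensation level at the base of the deeper column (depth z_c below the surface of column 1) and equate Σ ρ_i t_i down to z_c; mantle fills any gap and the z_c terms cancel.
Column 1: 2.57×2.92 + 27.8×2.72 + (z_c − 30.37)×3.34
Column 2: 1.7×0 + x×2.8 + (z_c − 1.7 − 0 − x)×3.34
The z_c×3.34 term appears on both sides and cancels. Collect the known terms of each column as K = Σ(ρt)_known − 3.34 × (depth of known layers): K_1 = 83.1204 − 3.34×30.37 = −18.3154; K_2 = 0 − 3.34×(1.7 + 0) = −5.678.
Balance: K_1 = K_2 − x×(3.34 − 2.8), so x = (K_2 − K_1)/(3.34 − 2.8) = 12.6374/0.54 = 23.4 km.

23.4 km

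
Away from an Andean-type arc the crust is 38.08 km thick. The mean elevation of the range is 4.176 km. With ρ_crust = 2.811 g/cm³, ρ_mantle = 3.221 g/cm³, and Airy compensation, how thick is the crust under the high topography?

70.9 km

Root depth r = h ρ_c / (ρ_m − ρ_c) = 4.176 km × 2.811 / 0.41 = 28.63 km.
Total thickness = T + h + r = 38.08 km + 4.176 km + 28.63 km = 70.9 km.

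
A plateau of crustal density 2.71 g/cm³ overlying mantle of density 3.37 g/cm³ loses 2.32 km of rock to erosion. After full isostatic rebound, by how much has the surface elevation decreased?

Rebound u = e ρ_c/ρ_m = 2.32 km × 2.71/3.37 = 1.866 km.
Net surface drop = e − u = 2.32 km − 1.866 km = e (ρ_m − ρ_c)/ρ_m = 0.454 km.

0.454 km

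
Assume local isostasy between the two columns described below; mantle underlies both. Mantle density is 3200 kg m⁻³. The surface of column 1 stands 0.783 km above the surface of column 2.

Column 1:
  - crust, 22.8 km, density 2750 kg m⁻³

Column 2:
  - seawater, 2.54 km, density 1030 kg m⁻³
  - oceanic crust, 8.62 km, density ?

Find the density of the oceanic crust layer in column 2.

Take the compensation level at the base of the deeper column (depth z_c below the surface of column 1) and equate Σ ρ_i t_i down to z_c; mantle fills any gap and the z_c terms cancel.
Column 1: 22.8×2750 + (z_c − 22.8)×3200
Column 2: 0.783×0 + 2.54×1030 + 8.62×ρ + (z_c − 0.783 − 11.16)×3200
The z_c×3200 term appears on both sides and cancels. Collect the known terms of each column as K = Σ(ρt)_known − 3200 × (depth of known layers): K_1 = 62700 − 3200×22.8 = −10260; K_2 = 2616.2 − 3200×(0.783 + 11.16) = −35601.4.
Balance: K_1 = K_2 + 8.62×ρ, so ρ = (K_1 − K_2)/8.62 = 25341.4/8.62 = 2940 kg m⁻³.

2940 kg m⁻³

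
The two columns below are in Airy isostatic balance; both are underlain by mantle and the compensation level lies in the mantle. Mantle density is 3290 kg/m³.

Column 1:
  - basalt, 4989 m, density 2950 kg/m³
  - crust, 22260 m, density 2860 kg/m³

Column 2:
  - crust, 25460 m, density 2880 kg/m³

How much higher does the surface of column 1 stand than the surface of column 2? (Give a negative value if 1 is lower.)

For any compensation level in the mantle, the mantle terms cancel and isostasy reduces to e = (Σt_1 − Σt_2) − (Σ(ρt)_1 − Σ(ρt)_2) / ρ_m.
Σt_1 = 27249 m; Σt_2 = 25460 m; Σ(ρt)_1 = 78381150; Σ(ρt)_2 = 73324800 (in m·kg/m³).
e = (27249 − 25460) − (78381150 − 73324800) / 3290 = 252 m.

252 m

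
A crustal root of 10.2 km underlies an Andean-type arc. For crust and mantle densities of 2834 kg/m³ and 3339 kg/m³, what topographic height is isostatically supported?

In Airy isostatic equilibrium: ρ_c h = (ρ_m − ρ_c) r.
h = r (ρ_m − ρ_c) / ρ_c = 10.2 km × (3339 − 2834) / 2834 = 1.82 km.

1.82 km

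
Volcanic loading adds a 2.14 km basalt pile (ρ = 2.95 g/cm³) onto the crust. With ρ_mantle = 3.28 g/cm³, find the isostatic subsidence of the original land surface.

1.92 km

Subaerial loading: s = t ρ_load / ρ_m.
s = 2.14 km × 2.95/3.28 = 1.92 km.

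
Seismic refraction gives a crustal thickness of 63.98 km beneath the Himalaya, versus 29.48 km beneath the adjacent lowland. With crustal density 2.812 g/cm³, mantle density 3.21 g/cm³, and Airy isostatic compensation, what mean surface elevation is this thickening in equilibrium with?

4.28 km

Excess crust Δ = 63.98 km − 29.48 km = 34.5 km, split between elevation h and root r with h + r = Δ.
Airy balance ρ_c h = (ρ_m − ρ_c) r gives r = h ρ_c/(ρ_m − ρ_c), so h (1 + ρ_c/(ρ_m − ρ_c)) = Δ, i.e. h = Δ (ρ_m − ρ_c)/ρ_m.
h = 34.5 km × 0.398/3.21 = 4.28 km.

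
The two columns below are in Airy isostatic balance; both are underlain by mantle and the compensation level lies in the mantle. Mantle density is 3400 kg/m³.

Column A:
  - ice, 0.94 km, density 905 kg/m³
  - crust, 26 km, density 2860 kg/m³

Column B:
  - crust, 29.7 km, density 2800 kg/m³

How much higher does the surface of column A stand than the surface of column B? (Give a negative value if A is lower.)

−0.422 km

For any compensation level in the mantle, the mantle terms cancel and isostasy reduces to e = (Σt_A − Σt_B) − (Σ(ρt)_A − Σ(ρt)_B) / ρ_m.
Σt_A = 26.94 km; Σt_B = 29.7 km; Σ(ρt)_A = 75210.7; Σ(ρt)_B = 83160 (in km·kg/m³).
e = (26.94 − 29.7) − (75210.7 − 83160) / 3400 = −0.422 km.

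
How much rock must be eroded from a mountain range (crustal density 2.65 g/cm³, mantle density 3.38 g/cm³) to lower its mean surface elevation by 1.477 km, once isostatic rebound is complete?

6.84 km

Net drop Δ = e − u = e − e ρ_c/ρ_m = e (ρ_m − ρ_c)/ρ_m.
e = Δ ρ_m/(ρ_m − ρ_c) = 1.477 km × 3.38/0.73 = 6.84 km.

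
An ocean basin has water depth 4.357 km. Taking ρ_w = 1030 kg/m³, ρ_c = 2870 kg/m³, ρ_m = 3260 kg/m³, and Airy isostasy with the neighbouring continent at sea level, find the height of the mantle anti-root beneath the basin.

In Airy isostatic equilibrium: replacing crust with seawater at the top is compensated by replacing crust with mantle at the base: d (ρ_c − ρ_w) = a (ρ_m − ρ_c).
a = d (ρ_c − ρ_w)/(ρ_m − ρ_c) = 4.357 km × 1840/390 = 20.6 km.

20.6 km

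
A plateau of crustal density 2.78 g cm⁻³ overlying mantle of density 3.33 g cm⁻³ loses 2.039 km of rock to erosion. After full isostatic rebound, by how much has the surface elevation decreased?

0.337 km

Rebound u = e ρ_c/ρ_m = 2.039 km × 2.78/3.33 = 1.702 km.
Net surface drop = e − u = 2.039 km − 1.702 km = e (ρ_m − ρ_c)/ρ_m = 0.337 km.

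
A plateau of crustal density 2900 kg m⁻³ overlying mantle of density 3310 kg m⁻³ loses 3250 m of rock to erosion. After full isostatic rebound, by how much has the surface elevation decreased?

403 m

Rebound u = e ρ_c/ρ_m = 3250 m × 2900/3310 = 2847 m.
Net surface drop = e − u = 3250 m − 2847 m = e (ρ_m − ρ_c)/ρ_m = 403 m.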